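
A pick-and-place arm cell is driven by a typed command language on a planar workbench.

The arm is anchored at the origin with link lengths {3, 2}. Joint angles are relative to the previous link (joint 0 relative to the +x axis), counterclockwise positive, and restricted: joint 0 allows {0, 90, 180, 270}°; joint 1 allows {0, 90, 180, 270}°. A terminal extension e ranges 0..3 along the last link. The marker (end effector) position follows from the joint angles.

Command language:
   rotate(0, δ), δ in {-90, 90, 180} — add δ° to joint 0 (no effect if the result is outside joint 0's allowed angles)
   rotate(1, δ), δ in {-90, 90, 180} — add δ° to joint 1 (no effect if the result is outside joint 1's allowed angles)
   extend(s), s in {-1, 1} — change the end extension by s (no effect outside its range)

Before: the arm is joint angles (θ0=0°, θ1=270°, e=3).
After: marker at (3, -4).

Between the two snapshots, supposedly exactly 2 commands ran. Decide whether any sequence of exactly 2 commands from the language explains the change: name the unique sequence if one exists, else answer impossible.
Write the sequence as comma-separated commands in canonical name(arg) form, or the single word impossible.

extend(1), extend(-1)

key: order matters: swapping extend(1) and extend(-1) lands elsewhere
start: joint angles (θ0=0°, θ1=270°, e=3)
1. extend(1) → joint angles (θ0=0°, θ1=270°, e=3)
2. extend(-1) → joint angles (θ0=0°, θ1=270°, e=2)
uniquely the one of 64 2-step routes that fits.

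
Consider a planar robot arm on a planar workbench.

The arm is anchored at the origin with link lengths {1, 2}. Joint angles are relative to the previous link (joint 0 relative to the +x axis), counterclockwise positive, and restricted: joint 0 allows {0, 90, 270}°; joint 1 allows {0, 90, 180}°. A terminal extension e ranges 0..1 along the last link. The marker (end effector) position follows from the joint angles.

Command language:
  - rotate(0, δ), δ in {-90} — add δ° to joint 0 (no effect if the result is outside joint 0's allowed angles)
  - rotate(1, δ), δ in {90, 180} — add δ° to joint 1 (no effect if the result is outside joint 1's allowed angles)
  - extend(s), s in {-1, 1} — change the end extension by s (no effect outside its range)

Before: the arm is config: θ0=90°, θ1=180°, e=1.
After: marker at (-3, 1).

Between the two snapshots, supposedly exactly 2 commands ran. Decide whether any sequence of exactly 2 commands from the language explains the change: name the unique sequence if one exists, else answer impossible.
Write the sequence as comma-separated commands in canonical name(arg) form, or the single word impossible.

key: order matters: swapping rotate(1, 180) and rotate(1, 90) lands elsewhere
t0: config: θ0=90°, θ1=180°, e=1
step 1 (rotate(1, 180)): config: θ0=90°, θ1=0°, e=1
step 2 (rotate(1, 90)): config: θ0=90°, θ1=90°, e=1
no other 2-command option fits: unique.

rotate(1, 180), rotate(1, 90)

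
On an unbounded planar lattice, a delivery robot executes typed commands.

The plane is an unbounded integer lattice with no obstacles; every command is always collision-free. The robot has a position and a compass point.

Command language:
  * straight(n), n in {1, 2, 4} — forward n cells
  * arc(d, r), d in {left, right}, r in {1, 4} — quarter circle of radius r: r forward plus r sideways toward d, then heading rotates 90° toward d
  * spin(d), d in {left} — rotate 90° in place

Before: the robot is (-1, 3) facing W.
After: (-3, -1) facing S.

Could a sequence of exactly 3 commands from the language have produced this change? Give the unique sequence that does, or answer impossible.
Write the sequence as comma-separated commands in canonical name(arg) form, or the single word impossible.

straight(2), spin(left), straight(4)

key: cell and facing (now S) both changed — the 3 commands mix motion and turning
start: (-1, 3) facing W
1. straight(2) → (-3, 3) facing W
2. spin(left) → (-3, 3) facing S
3. straight(4) → (-3, -1) facing S
no other 3-command option fits: unique.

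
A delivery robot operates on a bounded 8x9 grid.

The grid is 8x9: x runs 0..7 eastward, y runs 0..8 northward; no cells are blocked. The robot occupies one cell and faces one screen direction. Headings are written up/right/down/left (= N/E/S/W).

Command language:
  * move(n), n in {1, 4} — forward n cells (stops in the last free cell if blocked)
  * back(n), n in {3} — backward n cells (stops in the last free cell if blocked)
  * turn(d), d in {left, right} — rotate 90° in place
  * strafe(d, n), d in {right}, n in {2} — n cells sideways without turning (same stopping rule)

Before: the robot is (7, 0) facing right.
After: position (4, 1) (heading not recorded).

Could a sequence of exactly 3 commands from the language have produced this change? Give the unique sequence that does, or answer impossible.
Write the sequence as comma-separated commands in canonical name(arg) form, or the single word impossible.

key: order matters: swapping back(3) and move(1) lands elsewhere
start: (7, 0) facing right
t=1 back(3) ⇒ (4, 0) facing right
t=2 turn(left) ⇒ (4, 0) facing up
t=3 move(1) ⇒ (4, 1) facing up
no rival 3-sequence matches.

back(3), turn(left), move(1)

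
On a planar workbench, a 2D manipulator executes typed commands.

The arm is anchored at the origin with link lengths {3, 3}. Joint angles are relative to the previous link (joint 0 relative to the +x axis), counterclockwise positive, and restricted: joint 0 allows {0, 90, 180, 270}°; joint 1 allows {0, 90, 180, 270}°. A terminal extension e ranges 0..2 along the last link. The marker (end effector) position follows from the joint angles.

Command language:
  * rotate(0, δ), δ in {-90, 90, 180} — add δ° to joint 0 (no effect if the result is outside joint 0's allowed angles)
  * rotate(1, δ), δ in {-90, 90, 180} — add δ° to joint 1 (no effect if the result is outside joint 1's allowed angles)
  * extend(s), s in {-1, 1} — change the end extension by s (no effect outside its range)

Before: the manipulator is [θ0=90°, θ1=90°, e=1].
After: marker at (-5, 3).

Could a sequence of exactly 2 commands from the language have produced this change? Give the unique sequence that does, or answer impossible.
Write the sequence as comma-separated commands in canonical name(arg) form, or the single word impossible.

extend(1), extend(1)

t0: [θ0=90°, θ1=90°, e=1]
t=1 extend(1) ⇒ [θ0=90°, θ1=90°, e=2]
t=2 extend(1) ⇒ [θ0=90°, θ1=90°, e=2]
uniquely the one of 64 2-step routes that fits.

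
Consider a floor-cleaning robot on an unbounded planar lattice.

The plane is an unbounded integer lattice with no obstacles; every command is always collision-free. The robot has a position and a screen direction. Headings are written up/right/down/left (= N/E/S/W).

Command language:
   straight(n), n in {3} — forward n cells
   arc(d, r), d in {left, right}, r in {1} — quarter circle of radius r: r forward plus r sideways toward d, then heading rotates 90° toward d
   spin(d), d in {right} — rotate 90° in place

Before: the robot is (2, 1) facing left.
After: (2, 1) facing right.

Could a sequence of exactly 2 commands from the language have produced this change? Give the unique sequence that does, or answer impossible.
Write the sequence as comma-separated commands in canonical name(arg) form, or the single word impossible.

spin(right), spin(right)

key: (2,1) unmoved — no command in the sequence translates
start: (2, 1) facing left
t=1 spin(right) ⇒ (2, 1) facing up
t=2 spin(right) ⇒ (2, 1) facing right
uniquely the one of 16 2-step routes that fits.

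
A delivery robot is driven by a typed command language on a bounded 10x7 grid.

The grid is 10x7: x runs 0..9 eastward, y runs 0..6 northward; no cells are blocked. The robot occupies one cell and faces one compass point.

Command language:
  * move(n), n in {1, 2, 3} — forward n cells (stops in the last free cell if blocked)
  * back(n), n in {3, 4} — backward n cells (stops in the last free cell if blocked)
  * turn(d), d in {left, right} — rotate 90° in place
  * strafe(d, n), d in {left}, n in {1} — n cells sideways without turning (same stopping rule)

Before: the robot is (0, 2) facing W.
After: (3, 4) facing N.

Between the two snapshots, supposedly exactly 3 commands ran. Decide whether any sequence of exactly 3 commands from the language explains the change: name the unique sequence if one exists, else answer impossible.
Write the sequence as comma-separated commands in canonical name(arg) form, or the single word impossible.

key: running move(2) before back(3) would end elsewhere — order is forced
from: (0, 2) facing W
step 1 (back(3)): (3, 2) facing W
step 2 (turn(right)): (3, 2) facing N
step 3 (move(2)): (3, 4) facing N
no rival 3-sequence matches.

back(3), turn(right), move(2)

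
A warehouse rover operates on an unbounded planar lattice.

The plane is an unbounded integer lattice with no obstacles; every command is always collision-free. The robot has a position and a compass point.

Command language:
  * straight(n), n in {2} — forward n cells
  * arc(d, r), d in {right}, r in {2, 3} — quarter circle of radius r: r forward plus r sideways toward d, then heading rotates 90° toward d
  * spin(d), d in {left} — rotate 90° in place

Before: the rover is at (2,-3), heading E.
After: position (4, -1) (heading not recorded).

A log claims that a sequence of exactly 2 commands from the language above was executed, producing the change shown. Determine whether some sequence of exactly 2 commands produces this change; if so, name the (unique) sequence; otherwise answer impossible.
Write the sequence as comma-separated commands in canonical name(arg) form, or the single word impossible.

spin(left), arc(right, 2)

key: running arc(right, 2) before spin(left) would end elsewhere — order is forced
t0: at (2,-3), heading E
[1] after spin(left): at (2,-3), heading N
[2] after arc(right, 2): at (4,-1), heading E
all 16 alternatives checked — unique.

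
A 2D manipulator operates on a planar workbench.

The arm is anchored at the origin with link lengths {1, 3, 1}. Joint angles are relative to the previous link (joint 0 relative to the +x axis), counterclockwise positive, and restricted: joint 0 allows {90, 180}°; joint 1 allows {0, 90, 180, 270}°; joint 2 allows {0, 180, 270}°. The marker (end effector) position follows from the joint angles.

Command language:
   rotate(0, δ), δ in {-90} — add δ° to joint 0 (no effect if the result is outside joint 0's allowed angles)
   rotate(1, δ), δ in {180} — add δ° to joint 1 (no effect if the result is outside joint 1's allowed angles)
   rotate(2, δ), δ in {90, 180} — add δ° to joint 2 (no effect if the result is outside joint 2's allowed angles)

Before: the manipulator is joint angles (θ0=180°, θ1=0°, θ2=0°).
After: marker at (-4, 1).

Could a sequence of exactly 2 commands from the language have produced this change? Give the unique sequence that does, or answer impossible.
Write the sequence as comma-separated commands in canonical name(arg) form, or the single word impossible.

rotate(2, 180), rotate(2, 90)

key: running rotate(2, 90) before rotate(2, 180) would end elsewhere — order is forced
initial: joint angles (θ0=180°, θ1=0°, θ2=0°)
[1] after rotate(2, 180): joint angles (θ0=180°, θ1=0°, θ2=180°)
[2] after rotate(2, 90): joint angles (θ0=180°, θ1=0°, θ2=270°)
no other 2-command option fits: unique.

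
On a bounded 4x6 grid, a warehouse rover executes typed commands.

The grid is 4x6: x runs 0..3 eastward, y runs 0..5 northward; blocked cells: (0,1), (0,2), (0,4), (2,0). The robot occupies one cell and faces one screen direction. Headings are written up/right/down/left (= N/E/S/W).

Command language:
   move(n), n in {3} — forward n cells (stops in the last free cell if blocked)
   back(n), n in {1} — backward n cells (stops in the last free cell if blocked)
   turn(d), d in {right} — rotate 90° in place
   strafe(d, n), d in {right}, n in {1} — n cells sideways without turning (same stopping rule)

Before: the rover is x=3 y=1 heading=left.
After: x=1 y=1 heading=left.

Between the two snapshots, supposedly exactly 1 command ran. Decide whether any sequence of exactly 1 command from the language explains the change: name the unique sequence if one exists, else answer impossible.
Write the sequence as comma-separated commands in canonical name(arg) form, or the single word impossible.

key: move(3) is stopped early by the blocked cell at (0,1)
start: x=3 y=1 heading=left
[1] after move(3): x=1 y=1 heading=left
uniquely the one of 4 1-step routes that fits.

move(3)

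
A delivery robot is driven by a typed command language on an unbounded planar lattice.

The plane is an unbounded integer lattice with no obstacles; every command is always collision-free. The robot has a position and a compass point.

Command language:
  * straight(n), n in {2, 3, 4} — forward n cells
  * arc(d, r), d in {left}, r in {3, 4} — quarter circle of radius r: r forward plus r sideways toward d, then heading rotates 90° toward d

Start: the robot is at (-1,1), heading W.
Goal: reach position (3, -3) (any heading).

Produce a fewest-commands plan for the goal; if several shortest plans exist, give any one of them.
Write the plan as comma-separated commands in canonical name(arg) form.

start: at (-1,1), heading W
1. arc(left, 4) → at (-5,-3), heading S
2. arc(left, 4) → at (-1,-7), heading E
3. arc(left, 4) → at (3,-3), heading N
no 2-step plan works, so 3 is optimal.

arc(left, 4), arc(left, 4), arc(left, 4)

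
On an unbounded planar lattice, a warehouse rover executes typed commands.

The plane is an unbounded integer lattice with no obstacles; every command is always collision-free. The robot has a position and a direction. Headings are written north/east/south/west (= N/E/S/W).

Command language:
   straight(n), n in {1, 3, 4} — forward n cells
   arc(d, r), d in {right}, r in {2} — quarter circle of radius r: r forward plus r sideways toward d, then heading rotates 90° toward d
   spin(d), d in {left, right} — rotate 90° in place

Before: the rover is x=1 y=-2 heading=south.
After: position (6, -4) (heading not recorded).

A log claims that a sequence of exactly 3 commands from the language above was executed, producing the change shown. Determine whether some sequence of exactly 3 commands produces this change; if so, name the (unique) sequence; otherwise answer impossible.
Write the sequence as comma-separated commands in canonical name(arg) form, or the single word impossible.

key: running arc(right, 2) before spin(left) would end elsewhere — order is forced
t0: x=1 y=-2 heading=south
[1] after spin(left): x=1 y=-2 heading=east
[2] after straight(3): x=4 y=-2 heading=east
[3] after arc(right, 2): x=6 y=-4 heading=south
no rival 3-sequence matches.

spin(left), straight(3), arc(right, 2)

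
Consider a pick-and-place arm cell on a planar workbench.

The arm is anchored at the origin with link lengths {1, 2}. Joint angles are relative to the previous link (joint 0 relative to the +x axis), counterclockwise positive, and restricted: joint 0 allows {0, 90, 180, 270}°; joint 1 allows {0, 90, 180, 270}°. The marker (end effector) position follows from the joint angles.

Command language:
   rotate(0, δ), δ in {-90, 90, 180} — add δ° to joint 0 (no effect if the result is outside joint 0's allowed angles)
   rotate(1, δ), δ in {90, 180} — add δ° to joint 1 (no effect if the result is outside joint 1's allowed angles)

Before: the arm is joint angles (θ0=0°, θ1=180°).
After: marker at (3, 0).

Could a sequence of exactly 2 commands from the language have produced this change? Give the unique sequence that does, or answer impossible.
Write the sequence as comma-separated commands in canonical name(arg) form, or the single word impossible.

begin: joint angles (θ0=0°, θ1=180°)
step 1 (rotate(1, 90)): joint angles (θ0=0°, θ1=270°)
step 2 (rotate(1, 90)): joint angles (θ0=0°, θ1=0°)
no other 2-command option fits: unique.

rotate(1, 90), rotate(1, 90)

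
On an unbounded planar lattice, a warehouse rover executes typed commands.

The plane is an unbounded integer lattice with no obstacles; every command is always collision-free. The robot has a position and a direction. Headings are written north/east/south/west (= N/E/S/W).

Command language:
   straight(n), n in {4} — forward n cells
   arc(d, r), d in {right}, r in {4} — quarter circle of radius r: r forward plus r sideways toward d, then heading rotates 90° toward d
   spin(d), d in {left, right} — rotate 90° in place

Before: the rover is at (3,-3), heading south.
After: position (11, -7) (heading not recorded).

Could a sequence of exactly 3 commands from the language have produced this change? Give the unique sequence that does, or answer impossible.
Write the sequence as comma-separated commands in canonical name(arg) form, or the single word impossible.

key: running arc(right, 4) before spin(left) would end elsewhere — order is forced
initial: at (3,-3), heading south
1. spin(left) → at (3,-3), heading east
2. straight(4) → at (7,-3), heading east
3. arc(right, 4) → at (11,-7), heading south
all 64 alternatives checked — unique.

spin(left), straight(4), arc(right, 4)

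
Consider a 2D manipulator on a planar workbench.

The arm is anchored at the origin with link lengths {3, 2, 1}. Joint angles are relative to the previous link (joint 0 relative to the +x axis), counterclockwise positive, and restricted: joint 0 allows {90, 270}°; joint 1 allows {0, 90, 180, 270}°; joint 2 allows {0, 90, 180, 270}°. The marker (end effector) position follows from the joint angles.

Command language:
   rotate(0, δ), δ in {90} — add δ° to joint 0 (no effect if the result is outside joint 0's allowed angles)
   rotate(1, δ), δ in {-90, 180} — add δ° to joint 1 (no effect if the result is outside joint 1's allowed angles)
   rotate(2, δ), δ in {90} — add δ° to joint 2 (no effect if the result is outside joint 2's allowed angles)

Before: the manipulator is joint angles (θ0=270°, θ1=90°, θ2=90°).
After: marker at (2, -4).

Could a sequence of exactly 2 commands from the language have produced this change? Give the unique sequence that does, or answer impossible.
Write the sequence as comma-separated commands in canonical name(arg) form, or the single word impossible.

initial: joint angles (θ0=270°, θ1=90°, θ2=90°)
[1] after rotate(2, 90): joint angles (θ0=270°, θ1=90°, θ2=180°)
[2] after rotate(2, 90): joint angles (θ0=270°, θ1=90°, θ2=270°)
uniquely the one of 16 2-step routes that fits.

rotate(2, 90), rotate(2, 90)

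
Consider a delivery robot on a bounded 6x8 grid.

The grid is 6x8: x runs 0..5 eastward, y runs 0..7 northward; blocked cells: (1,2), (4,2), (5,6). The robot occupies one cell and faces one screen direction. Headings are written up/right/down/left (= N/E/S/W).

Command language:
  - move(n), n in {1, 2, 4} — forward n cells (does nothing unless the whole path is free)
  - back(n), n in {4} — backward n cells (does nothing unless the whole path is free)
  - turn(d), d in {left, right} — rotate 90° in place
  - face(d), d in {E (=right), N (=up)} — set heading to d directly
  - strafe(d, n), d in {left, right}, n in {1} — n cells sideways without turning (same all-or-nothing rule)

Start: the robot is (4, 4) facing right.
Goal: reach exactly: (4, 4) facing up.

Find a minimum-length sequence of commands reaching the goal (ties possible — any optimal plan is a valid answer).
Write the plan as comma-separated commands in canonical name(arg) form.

from: (4, 4) facing right
t=1 turn(left) ⇒ (4, 4) facing up
no 0-step plan works, so 1 is optimal.

turn(left)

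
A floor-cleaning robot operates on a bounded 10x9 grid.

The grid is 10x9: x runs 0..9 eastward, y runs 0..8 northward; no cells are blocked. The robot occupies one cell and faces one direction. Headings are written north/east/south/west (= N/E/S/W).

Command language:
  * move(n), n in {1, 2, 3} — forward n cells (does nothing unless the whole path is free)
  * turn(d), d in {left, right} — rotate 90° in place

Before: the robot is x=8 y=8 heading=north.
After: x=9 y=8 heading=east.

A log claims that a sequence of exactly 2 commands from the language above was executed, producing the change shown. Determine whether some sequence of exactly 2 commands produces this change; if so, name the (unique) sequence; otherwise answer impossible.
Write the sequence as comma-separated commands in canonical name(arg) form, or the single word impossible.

turn(right), move(1)

key: cell and facing (now E) both changed — the 2 commands mix motion and turning
from: x=8 y=8 heading=north
1. turn(right) → x=8 y=8 heading=east
2. move(1) → x=9 y=8 heading=east
uniquely the one of 25 2-step routes that fits.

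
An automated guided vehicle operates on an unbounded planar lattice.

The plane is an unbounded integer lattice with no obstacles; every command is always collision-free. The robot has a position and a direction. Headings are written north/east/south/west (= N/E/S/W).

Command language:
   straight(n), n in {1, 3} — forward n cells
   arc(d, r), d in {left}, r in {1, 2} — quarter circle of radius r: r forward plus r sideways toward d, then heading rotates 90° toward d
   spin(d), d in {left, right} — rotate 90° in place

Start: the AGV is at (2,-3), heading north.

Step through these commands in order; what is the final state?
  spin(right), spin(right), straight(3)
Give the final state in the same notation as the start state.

t0: at (2,-3), heading north
t=1 spin(right) ⇒ at (2,-3), heading east
t=2 spin(right) ⇒ at (2,-3), heading south
t=3 straight(3) ⇒ at (2,-6), heading south

at (2,-6), heading south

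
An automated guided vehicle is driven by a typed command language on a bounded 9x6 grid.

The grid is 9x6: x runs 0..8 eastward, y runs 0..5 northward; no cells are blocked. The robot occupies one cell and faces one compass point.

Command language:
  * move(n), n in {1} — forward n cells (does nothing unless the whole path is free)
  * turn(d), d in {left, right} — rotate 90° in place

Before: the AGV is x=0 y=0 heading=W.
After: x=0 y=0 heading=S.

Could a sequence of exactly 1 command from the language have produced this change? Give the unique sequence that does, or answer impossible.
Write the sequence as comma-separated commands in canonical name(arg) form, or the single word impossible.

turn(left)

key: (0,0) unchanged — the single command moves nothing
start: x=0 y=0 heading=W
step 1 (turn(left)): x=0 y=0 heading=S
no other 1-command option fits: unique.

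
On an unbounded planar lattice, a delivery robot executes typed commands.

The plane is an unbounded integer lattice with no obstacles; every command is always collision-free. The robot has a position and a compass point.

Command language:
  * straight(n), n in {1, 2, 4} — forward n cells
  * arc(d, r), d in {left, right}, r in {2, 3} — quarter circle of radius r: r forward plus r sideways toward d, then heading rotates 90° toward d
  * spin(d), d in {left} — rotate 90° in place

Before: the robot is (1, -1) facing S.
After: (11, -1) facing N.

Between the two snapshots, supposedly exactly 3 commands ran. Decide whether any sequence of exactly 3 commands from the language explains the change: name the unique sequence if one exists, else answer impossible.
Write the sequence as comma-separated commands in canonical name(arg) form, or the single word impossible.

arc(left, 3), straight(4), arc(left, 3)

key: cell and facing (now N) both changed — the 3 commands mix motion and turning
initial: (1, -1) facing S
1. arc(left, 3) → (4, -4) facing E
2. straight(4) → (8, -4) facing E
3. arc(left, 3) → (11, -1) facing N
no rival 3-sequence matches.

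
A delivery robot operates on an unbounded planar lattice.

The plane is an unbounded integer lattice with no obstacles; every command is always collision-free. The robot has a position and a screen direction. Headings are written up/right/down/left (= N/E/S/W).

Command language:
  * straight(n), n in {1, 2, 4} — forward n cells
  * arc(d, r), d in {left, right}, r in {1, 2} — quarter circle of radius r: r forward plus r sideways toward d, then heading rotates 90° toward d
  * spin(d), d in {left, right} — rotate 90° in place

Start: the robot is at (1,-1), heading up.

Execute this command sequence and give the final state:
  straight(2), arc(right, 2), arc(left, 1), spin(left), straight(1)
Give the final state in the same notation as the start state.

at (3,4), heading left

begin: at (1,-1), heading up
t=1 straight(2) ⇒ at (1,1), heading up
t=2 arc(right, 2) ⇒ at (3,3), heading right
t=3 arc(left, 1) ⇒ at (4,4), heading up
t=4 spin(left) ⇒ at (4,4), heading left
t=5 straight(1) ⇒ at (3,4), heading left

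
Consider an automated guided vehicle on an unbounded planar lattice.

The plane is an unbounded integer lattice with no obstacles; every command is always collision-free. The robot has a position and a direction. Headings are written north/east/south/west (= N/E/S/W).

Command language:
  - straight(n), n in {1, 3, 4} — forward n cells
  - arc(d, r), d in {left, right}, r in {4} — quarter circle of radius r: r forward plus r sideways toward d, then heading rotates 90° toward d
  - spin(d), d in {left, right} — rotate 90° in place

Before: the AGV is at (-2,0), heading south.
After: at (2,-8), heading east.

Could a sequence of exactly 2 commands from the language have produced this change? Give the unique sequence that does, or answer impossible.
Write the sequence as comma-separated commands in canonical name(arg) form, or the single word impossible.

straight(4), arc(left, 4)

key: running arc(left, 4) before straight(4) would end elsewhere — order is forced
t0: at (-2,0), heading south
[1] after straight(4): at (-2,-4), heading south
[2] after arc(left, 4): at (2,-8), heading east
all 49 alternatives checked — unique.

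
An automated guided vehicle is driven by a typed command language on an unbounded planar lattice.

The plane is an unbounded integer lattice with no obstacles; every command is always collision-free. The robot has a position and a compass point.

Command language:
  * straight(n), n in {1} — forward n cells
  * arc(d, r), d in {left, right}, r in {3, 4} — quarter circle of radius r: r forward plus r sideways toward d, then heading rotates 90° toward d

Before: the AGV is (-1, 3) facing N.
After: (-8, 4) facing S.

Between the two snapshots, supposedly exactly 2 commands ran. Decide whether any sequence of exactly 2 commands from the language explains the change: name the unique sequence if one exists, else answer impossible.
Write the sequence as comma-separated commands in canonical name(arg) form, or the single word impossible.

key: running arc(left, 3) before arc(left, 4) would end elsewhere — order is forced
t0: (-1, 3) facing N
[1] after arc(left, 4): (-5, 7) facing W
[2] after arc(left, 3): (-8, 4) facing S
no other 2-command option fits: unique.

arc(left, 4), arc(left, 3)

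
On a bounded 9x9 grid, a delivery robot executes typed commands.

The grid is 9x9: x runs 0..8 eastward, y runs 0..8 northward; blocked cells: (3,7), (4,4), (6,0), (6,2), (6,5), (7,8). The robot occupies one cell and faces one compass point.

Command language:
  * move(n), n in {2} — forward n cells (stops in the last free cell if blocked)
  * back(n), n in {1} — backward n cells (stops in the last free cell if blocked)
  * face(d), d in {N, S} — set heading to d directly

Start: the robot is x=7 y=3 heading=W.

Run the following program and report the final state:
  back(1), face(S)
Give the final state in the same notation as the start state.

from: x=7 y=3 heading=W
step 1 (back(1)): x=8 y=3 heading=W
step 2 (face(S)): x=8 y=3 heading=S

x=8 y=3 heading=S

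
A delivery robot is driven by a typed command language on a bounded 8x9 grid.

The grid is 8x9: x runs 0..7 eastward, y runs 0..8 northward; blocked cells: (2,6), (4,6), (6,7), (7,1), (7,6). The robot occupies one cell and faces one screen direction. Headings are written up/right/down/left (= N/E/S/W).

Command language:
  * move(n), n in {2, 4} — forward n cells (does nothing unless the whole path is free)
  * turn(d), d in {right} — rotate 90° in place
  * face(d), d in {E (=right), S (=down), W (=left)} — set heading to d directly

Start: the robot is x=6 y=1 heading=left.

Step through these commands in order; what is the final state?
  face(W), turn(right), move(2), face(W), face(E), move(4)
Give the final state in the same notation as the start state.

initial: x=6 y=1 heading=left
t=1 face(W) ⇒ x=6 y=1 heading=left
t=2 turn(right) ⇒ x=6 y=1 heading=up
t=3 move(2) ⇒ x=6 y=3 heading=up
t=4 face(W) ⇒ x=6 y=3 heading=left
t=5 face(E) ⇒ x=6 y=3 heading=right
t=6 move(4) ⇒ x=6 y=3 heading=right

x=6 y=3 heading=right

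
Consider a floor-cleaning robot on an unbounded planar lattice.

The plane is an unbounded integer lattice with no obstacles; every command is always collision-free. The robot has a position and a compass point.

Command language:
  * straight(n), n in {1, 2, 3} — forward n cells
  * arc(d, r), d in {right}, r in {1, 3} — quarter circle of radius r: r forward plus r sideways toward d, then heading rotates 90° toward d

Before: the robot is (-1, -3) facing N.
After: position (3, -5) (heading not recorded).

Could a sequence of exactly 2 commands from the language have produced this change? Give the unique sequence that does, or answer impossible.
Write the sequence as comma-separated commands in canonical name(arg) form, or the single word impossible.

key: running arc(right, 3) before arc(right, 1) would end elsewhere — order is forced
start: (-1, -3) facing N
1. arc(right, 1) → (0, -2) facing E
2. arc(right, 3) → (3, -5) facing S
uniquely the one of 25 2-step routes that fits.

arc(right, 1), arc(right, 3)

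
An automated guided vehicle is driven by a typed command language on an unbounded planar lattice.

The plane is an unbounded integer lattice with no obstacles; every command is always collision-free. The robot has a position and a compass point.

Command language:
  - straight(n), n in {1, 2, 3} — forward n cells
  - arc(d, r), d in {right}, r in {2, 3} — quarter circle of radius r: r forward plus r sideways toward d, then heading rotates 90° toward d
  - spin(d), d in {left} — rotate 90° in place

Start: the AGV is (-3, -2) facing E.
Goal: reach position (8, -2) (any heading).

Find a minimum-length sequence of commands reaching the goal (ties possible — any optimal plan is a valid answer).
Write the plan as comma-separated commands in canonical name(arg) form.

initial: (-3, -2) facing E
t=1 straight(2) ⇒ (-1, -2) facing E
t=2 straight(3) ⇒ (2, -2) facing E
t=3 straight(3) ⇒ (5, -2) facing E
t=4 straight(3) ⇒ (8, -2) facing E
no 3-step plan works, so 4 is optimal.

straight(2), straight(3), straight(3), straight(3)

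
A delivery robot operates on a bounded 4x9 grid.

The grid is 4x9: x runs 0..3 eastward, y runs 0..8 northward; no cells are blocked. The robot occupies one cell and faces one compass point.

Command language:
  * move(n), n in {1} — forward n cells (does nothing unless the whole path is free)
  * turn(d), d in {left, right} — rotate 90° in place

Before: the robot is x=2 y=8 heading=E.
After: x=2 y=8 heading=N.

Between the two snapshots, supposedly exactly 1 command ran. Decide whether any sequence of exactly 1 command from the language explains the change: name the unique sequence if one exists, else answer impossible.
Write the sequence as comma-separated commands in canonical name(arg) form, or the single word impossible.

key: parked at (2,8) the whole time — nothing moves the robot
initial: x=2 y=8 heading=E
t=1 turn(left) ⇒ x=2 y=8 heading=N
no rival 1-sequence matches.

turn(left)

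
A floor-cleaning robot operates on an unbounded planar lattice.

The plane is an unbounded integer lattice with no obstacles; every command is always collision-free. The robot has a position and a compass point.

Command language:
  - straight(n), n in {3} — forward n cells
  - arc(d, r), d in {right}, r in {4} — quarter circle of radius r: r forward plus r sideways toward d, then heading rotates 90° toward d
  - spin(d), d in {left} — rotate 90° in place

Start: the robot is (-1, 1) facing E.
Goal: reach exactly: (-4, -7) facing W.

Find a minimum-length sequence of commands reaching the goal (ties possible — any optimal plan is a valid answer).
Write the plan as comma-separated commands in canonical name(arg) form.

start: (-1, 1) facing E
1. arc(right, 4) → (3, -3) facing S
2. arc(right, 4) → (-1, -7) facing W
3. straight(3) → (-4, -7) facing W
shorter routes all fall short; 3 is best.

arc(right, 4), arc(right, 4), straight(3)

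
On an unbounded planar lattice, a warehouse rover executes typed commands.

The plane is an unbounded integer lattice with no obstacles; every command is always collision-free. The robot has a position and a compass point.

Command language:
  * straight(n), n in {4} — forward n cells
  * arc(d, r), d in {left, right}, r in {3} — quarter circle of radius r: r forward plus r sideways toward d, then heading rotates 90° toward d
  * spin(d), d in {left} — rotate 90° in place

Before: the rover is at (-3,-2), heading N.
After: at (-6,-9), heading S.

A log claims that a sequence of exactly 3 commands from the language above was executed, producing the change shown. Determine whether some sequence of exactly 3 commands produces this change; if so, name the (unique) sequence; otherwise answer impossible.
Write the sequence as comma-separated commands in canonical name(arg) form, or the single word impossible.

spin(left), arc(left, 3), straight(4)

key: order matters: swapping spin(left) and straight(4) lands elsewhere
from: at (-3,-2), heading N
t=1 spin(left) ⇒ at (-3,-2), heading W
t=2 arc(left, 3) ⇒ at (-6,-5), heading S
t=3 straight(4) ⇒ at (-6,-9), heading S
uniquely the one of 64 3-step routes that fits.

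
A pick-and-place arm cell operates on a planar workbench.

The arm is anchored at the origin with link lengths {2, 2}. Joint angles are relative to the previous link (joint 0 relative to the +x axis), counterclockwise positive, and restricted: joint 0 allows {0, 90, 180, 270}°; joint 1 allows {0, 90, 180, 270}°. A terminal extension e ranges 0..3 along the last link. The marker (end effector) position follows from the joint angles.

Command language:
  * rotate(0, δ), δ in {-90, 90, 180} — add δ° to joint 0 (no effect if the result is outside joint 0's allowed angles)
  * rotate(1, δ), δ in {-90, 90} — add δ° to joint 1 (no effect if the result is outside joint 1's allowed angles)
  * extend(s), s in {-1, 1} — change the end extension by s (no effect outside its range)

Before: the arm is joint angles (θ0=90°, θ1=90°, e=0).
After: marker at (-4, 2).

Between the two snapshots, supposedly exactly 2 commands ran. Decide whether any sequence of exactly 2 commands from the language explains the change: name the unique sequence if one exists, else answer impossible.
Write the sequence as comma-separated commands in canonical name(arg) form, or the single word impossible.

extend(1), extend(1)

t0: joint angles (θ0=90°, θ1=90°, e=0)
[1] after extend(1): joint angles (θ0=90°, θ1=90°, e=1)
[2] after extend(1): joint angles (θ0=90°, θ1=90°, e=2)
no other 2-command option fits: unique.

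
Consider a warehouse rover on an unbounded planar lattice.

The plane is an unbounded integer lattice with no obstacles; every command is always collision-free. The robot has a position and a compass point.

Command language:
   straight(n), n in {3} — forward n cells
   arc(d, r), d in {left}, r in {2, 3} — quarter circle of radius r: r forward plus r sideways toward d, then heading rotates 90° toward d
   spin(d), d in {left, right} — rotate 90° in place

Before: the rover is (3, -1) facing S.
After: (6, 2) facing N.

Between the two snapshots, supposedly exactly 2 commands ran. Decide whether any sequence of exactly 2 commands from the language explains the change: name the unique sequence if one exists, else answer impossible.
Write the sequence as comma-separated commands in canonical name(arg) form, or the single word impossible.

key: order matters: swapping spin(left) and arc(left, 3) lands elsewhere
start: (3, -1) facing S
1. spin(left) → (3, -1) facing E
2. arc(left, 3) → (6, 2) facing N
uniquely the one of 25 2-step routes that fits.

spin(left), arc(left, 3)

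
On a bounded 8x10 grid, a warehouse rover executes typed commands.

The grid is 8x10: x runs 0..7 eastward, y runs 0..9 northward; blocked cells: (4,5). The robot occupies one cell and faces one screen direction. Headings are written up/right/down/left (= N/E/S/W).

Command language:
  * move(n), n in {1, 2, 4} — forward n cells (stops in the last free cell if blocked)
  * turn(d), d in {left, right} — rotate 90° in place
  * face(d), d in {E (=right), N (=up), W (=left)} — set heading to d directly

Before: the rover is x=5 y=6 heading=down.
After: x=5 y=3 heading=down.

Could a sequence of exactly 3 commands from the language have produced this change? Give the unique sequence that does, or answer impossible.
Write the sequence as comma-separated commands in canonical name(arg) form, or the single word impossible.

move(1), move(1), move(1)

key: still facing S at the end — nothing in the sequence rotates
begin: x=5 y=6 heading=down
t=1 move(1) ⇒ x=5 y=5 heading=down
t=2 move(1) ⇒ x=5 y=4 heading=down
t=3 move(1) ⇒ x=5 y=3 heading=down
no rival 3-sequence matches.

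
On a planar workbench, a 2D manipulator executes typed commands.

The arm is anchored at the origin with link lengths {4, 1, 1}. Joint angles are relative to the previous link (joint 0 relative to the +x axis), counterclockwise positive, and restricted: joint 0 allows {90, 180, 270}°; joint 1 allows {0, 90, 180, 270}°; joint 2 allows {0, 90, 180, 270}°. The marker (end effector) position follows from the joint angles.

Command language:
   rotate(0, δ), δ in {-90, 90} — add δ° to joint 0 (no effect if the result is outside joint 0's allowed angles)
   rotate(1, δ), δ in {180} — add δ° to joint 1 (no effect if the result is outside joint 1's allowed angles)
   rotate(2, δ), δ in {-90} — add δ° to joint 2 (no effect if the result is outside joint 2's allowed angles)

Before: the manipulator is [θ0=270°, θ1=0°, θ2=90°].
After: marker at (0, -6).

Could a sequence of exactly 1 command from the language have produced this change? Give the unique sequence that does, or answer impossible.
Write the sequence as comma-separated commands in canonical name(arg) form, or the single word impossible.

rotate(2, -90)

t0: [θ0=270°, θ1=0°, θ2=90°]
step 1 (rotate(2, -90)): [θ0=270°, θ1=0°, θ2=0°]
no rival 1-sequence matches.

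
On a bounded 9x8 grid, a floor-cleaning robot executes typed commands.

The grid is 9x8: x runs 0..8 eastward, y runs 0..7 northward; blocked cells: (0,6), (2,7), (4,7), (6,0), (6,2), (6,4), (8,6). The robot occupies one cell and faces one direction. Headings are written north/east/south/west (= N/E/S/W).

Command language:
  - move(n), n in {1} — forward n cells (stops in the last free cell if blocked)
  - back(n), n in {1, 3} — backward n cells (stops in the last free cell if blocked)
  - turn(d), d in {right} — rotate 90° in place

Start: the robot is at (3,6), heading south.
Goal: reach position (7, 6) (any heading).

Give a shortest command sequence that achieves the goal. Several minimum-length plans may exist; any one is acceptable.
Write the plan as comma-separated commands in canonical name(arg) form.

turn(right), back(3), back(3)

start: at (3,6), heading south
[1] after turn(right): at (3,6), heading west
[2] after back(3): at (6,6), heading west
[3] after back(3): at (7,6), heading west
no 2-step plan works, so 3 is optimal.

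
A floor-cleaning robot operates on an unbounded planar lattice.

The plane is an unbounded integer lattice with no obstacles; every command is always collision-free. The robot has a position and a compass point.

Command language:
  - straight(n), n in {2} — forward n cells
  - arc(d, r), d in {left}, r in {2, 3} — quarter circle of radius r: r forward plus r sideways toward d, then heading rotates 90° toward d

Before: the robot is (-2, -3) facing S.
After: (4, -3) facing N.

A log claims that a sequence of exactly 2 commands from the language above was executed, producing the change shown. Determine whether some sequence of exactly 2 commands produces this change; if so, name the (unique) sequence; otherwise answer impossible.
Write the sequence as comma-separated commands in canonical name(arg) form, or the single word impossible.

key: cell and facing (now N) both changed — the 2 commands mix motion and turning
initial: (-2, -3) facing S
step 1 (arc(left, 3)): (1, -6) facing E
step 2 (arc(left, 3)): (4, -3) facing N
no rival 2-sequence matches.

arc(left, 3), arc(left, 3)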